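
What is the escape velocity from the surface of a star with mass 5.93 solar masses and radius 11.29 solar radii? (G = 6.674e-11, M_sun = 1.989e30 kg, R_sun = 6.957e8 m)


M = 5.93 * 1.989e30 kg = 1.179477e+31 kg; R = 11.29 * 6.957e8 m = 7.854453e+09 m. v_esc = sqrt(2GM/R) = sqrt(2 * 6.674e-11 * 1.179477e+31 / 7.854453e+09) = 447708.0101

447708.0101 m/s


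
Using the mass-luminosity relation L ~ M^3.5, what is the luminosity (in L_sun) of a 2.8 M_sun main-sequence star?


L/L_sun = (M/M_sun)^3.5 = 2.8^3.5 = 36.7327

36.7327 L_sun


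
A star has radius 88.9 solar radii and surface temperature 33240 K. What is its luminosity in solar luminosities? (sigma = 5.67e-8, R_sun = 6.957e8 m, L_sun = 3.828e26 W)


R = 88.9 * 6.957e8 m = 6.184773e+10 m. L = 4*pi*R^2*sigma*T^4 = 4*pi*(6.184773e+10)^2 * 5.67e-8 * 33240^4 = 3.327242938e+33 W. L/L_sun = 3.327242938e+33 / 3.828e26 = 8.692e+06

8.692e+06 L_sun


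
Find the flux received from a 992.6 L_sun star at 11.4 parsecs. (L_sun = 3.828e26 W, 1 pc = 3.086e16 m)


F = L / (4*pi*d^2) = 3.800e+29 / (4*pi*(3.518e+17)^2) = 2.443e-07

2.443e-07 W/m^2


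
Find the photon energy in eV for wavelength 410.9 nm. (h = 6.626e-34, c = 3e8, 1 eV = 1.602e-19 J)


E = hc/lambda = 6.626e-34 * 3e8 / 4.109e-07 = 4.838e-19 J = 3.0198 eV

3.0198 eV


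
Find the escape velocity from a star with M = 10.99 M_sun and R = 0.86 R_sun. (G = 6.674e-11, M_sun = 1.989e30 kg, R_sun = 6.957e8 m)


M = 10.99 * 1.989e30 kg = 2.185911e+31 kg; R = 0.86 * 6.957e8 m = 5.98302e+08 m. v_esc = sqrt(2GM/R) = sqrt(2 * 6.674e-11 * 2.185911e+31 / 5.98302e+08) = 2.208e+06

2.208e+06 m/s


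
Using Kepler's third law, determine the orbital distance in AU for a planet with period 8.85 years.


a = P^(2/3) = 8.85^(2/3) = 4.2785

4.2785 AU


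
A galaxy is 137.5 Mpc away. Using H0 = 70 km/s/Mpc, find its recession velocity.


v = H0 * d = 70 * 137.5 = 9625.0

9625.0 km/s


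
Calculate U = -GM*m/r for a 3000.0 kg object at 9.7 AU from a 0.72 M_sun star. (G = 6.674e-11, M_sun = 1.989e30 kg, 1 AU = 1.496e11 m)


M = 0.72 * 1.989e30 kg = 1.43208e+30 kg; r = 9.7 AU * 1.496e11 m/AU = 1.45112e+12 m. U = -GM*m/r = -(6.674e-11 * 1.43208e+30 * 3000.0) / 1.45112e+12 = -1.976e+11

-1.976e+11 J


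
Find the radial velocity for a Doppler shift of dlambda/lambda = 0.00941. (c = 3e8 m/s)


v = (dlambda/lambda) * c = 0.00941 * 3e8 = 2.823e+06

2.823e+06 m/s


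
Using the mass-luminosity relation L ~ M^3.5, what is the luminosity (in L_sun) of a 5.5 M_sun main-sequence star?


L/L_sun = (M/M_sun)^3.5 = 5.5^3.5 = 390.184

390.184 L_sun


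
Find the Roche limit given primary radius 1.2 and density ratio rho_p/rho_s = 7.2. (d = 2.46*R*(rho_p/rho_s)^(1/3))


d_Roche = 2.46 * 1.2 * 7.2^(1/3) = 5.7002

5.7002


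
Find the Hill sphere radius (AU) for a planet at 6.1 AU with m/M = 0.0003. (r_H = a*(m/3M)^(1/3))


r_H = a * (m/3M)^(1/3) = 6.1 * (0.0003/3)^(1/3) = 0.2831

0.2831 AU


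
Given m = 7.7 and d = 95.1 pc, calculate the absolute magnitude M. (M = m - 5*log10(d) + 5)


M = m - 5*log10(d) + 5 = 7.7 - 5*log10(95.1) + 5 = 2.8091

2.8091


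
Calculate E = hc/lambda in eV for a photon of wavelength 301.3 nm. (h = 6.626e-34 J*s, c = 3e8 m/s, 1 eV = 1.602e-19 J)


E = hc/lambda = 6.626e-34 * 3e8 / 3.013e-07 = 6.597e-19 J = 4.1182 eV

4.1182 eV


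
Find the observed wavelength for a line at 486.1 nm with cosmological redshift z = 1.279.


lam_obs = lam_emit * (1 + z) = 486.1 * (1 + 1.279) = 1107.8219

1107.8219 nm


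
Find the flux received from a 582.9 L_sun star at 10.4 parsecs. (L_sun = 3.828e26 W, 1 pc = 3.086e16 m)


F = L / (4*pi*d^2) = 2.231e+29 / (4*pi*(3.209e+17)^2) = 1.724e-07

1.724e-07 W/m^2


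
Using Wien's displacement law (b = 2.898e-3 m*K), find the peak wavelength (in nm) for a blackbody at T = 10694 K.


lam_max = b / T = 2.898e-3 / 10694 = 2.710e-07 m = 270.9931 nm

270.9931 nm


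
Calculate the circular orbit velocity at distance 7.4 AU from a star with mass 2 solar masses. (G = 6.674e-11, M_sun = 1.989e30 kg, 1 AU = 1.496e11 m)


v = sqrt(GM/r) = sqrt(6.674e-11 * 3.978e+30 / 1.107e+12) = 15486.1633

15486.1633 m/s


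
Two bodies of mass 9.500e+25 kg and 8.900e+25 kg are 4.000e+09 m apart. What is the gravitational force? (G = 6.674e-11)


F = G*m1*m2/r^2 = 6.674e-11 * 9.500e+25 * 8.900e+25 / (4.000e+09)^2 = 6.674e-11 * 8.455e+51 / 1.600e+19 = 3.527e+22

3.527e+22 N


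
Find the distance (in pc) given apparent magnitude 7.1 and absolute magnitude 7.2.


d = 10^((m - M + 5)/5) = 10^((7.1 - 7.2 + 5)/5) = 9.5499

9.5499 pc


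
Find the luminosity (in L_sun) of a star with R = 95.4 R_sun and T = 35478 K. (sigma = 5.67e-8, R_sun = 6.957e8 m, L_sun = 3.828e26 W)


R = 95.4 * 6.957e8 m = 6.636978e+10 m. L = 4*pi*R^2*sigma*T^4 = 4*pi*(6.636978e+10)^2 * 5.67e-8 * 35478^4 = 4.972447387e+33 W. L/L_sun = 4.972447387e+33 / 3.828e26 = 1.299e+07

1.299e+07 L_sun


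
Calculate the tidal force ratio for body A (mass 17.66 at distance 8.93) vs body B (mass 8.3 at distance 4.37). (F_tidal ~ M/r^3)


Ratio = (M1/r1^3) / (M2/r2^3) = (17.66/8.93^3) / (8.3/4.37^3) = 0.2493

0.2493


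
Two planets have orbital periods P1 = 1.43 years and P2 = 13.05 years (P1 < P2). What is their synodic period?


1/P_syn = |1/P1 - 1/P2| = |1/1.43 - 1/13.05| => P_syn = 1.606

1.606 years


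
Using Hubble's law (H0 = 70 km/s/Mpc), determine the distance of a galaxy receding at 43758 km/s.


d = v / H0 = 43758 / 70 = 625.1143

625.1143 Mpc


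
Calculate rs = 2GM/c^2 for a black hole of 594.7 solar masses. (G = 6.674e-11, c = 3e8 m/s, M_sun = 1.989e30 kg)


M = 594.7 * 1.989e30 kg = 1.1828583e+33 kg. rs = 2GM/c^2 = 2 * 6.674e-11 * 1.1828583e+33 / (3e8)^2 = 1.754e+06

1.754e+06 m


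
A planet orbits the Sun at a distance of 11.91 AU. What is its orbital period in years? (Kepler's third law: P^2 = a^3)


P = a^(3/2) = 11.91^1.5 = 41.1024

41.1024 years


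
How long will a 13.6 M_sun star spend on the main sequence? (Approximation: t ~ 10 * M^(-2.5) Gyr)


t = 10 * M^(-2.5) = 10 * 13.6^(-2.5) = 0.0147

0.0147 Gyr


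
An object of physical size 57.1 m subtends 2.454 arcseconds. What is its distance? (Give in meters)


D = size / theta_rad, theta_rad = 2.454 * pi/(180*3600) = 1.190e-05, D = 4.799e+06

4.799e+06 m


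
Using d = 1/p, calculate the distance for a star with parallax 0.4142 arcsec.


d = 1/p = 1/0.4142 = 2.4143

2.4143 pc


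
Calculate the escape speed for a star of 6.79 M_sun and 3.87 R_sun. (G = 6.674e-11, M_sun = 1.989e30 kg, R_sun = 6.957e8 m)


M = 6.79 * 1.989e30 kg = 1.350531e+31 kg; R = 3.87 * 6.957e8 m = 2.692359e+09 m. v_esc = sqrt(2GM/R) = sqrt(2 * 6.674e-11 * 1.350531e+31 / 2.692359e+09) = 818264.8459

818264.8459 m/s


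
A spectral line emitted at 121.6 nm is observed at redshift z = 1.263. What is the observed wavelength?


lam_obs = lam_emit * (1 + z) = 121.6 * (1 + 1.263) = 275.1808

275.1808 nm


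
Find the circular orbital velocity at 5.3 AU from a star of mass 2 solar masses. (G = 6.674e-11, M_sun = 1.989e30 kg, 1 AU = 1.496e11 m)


v = sqrt(GM/r) = sqrt(6.674e-11 * 3.978e+30 / 7.929e+11) = 18298.7641

18298.7641 m/s


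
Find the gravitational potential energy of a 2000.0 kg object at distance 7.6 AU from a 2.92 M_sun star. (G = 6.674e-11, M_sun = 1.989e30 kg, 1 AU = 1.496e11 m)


M = 2.92 * 1.989e30 kg = 5.80788e+30 kg; r = 7.6 AU * 1.496e11 m/AU = 1.13696e+12 m. U = -GM*m/r = -(6.674e-11 * 5.80788e+30 * 2000.0) / 1.13696e+12 = -6.818e+11

-6.818e+11 J


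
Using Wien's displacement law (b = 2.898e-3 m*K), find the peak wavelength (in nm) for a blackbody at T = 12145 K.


lam_max = b / T = 2.898e-3 / 12145 = 2.386e-07 m = 238.6167 nm

238.6167 nm


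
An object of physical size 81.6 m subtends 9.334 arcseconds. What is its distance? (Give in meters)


D = size / theta_rad, theta_rad = 9.334 * pi/(180*3600) = 4.525e-05, D = 1.803e+06

1.803e+06 m


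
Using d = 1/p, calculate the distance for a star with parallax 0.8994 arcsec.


d = 1/p = 1/0.8994 = 1.1119

1.1119 pc


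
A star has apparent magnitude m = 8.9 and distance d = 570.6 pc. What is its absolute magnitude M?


M = m - 5*log10(d) + 5 = 8.9 - 5*log10(570.6) + 5 = 0.1183

0.1183


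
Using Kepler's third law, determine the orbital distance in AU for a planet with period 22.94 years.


a = P^(2/3) = 22.94^(2/3) = 8.0735

8.0735 AU


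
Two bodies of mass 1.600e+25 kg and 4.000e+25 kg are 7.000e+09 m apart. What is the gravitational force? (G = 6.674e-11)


F = G*m1*m2/r^2 = 6.674e-11 * 1.600e+25 * 4.000e+25 / (7.000e+09)^2 = 6.674e-11 * 6.400e+50 / 4.900e+19 = 8.717e+20

8.717e+20 N


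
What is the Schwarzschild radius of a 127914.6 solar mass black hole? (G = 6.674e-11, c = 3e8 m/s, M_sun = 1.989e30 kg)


M = 127914.6 * 1.989e30 kg = 2.544221394e+35 kg. rs = 2GM/c^2 = 2 * 6.674e-11 * 2.544221394e+35 / (3e8)^2 = 3.773e+08

3.773e+08 m


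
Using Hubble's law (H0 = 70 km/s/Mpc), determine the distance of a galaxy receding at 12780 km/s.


d = v / H0 = 12780 / 70 = 182.5714

182.5714 Mpc


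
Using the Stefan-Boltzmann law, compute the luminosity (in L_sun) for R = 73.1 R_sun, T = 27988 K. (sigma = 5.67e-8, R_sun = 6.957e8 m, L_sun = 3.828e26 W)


R = 73.1 * 6.957e8 m = 5.085567e+10 m. L = 4*pi*R^2*sigma*T^4 = 4*pi*(5.085567e+10)^2 * 5.67e-8 * 27988^4 = 1.130730598e+33 W. L/L_sun = 1.130730598e+33 / 3.828e26 = 2.954e+06

2.954e+06 L_sun


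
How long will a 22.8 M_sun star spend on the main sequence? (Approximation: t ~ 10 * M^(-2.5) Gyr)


t = 10 * M^(-2.5) = 10 * 22.8^(-2.5) = 0.004

0.004 Gyr


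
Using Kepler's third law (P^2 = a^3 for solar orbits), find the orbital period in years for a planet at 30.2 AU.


P = a^(3/2) = 30.2^1.5 = 165.9627

165.9627 years


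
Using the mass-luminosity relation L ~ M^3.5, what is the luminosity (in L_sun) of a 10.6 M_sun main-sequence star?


L/L_sun = (M/M_sun)^3.5 = 10.6^3.5 = 3877.6672

3877.6672 L_sun


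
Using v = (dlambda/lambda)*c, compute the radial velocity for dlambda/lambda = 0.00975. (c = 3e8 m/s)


v = (dlambda/lambda) * c = 0.00975 * 3e8 = 2.925e+06

2.925e+06 m/s


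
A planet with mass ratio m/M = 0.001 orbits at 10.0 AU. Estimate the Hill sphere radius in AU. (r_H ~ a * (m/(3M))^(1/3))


r_H = a * (m/3M)^(1/3) = 10.0 * (0.001/3)^(1/3) = 0.6934

0.6934 AU


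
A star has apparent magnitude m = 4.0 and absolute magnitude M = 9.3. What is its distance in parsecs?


d = 10^((m - M + 5)/5) = 10^((4.0 - 9.3 + 5)/5) = 0.871

0.871 pc


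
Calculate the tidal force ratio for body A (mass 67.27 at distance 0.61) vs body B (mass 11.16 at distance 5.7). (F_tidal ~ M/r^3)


Ratio = (M1/r1^3) / (M2/r2^3) = (67.27/0.61^3) / (11.16/5.7^3) = 4918.0427

4918.0427


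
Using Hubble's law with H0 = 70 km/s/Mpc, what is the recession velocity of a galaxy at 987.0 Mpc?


v = H0 * d = 70 * 987.0 = 69090.0

69090.0 km/s


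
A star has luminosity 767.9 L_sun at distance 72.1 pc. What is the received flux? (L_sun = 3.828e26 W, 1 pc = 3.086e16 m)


F = L / (4*pi*d^2) = 2.940e+29 / (4*pi*(2.225e+18)^2) = 4.725e-09

4.725e-09 W/m^2


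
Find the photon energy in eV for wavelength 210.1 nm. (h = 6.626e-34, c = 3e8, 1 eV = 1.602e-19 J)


E = hc/lambda = 6.626e-34 * 3e8 / 2.101e-07 = 9.461e-19 J = 5.9059 eV

5.9059 eV


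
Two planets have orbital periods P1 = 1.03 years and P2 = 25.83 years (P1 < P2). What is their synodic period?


1/P_syn = |1/P1 - 1/P2| = |1/1.03 - 1/25.83| => P_syn = 1.0728

1.0728 years


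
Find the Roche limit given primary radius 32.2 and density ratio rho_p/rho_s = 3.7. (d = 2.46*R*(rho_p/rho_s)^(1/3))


d_Roche = 2.46 * 32.2 * 3.7^(1/3) = 122.5156

122.5156


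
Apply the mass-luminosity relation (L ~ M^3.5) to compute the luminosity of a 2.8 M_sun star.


L/L_sun = (M/M_sun)^3.5 = 2.8^3.5 = 36.7327

36.7327 L_sun


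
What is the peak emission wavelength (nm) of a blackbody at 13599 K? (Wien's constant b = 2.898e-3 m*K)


lam_max = b / T = 2.898e-3 / 13599 = 2.131e-07 m = 213.1039 nm

213.1039 nm


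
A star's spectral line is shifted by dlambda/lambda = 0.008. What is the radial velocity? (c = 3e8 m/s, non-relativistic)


v = (dlambda/lambda) * c = 0.008 * 3e8 = 2.400e+06

2.400e+06 m/s


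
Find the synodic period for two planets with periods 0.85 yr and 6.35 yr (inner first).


1/P_syn = |1/P1 - 1/P2| = |1/0.85 - 1/6.35| => P_syn = 0.9814

0.9814 years


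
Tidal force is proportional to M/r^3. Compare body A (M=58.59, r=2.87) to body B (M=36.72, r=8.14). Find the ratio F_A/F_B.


Ratio = (M1/r1^3) / (M2/r2^3) = (58.59/2.87^3) / (36.72/8.14^3) = 36.4039

36.4039


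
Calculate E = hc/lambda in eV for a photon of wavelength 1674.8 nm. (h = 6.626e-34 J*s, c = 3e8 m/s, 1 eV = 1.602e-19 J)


E = hc/lambda = 6.626e-34 * 3e8 / 1.675e-06 = 1.187e-19 J = 0.7409 eV

0.7409 eV


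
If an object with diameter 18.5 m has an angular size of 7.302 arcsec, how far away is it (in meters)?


D = size / theta_rad, theta_rad = 7.302 * pi/(180*3600) = 3.540e-05, D = 522582.7055

522582.7055 m


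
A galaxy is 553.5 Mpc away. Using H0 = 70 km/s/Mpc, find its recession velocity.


v = H0 * d = 70 * 553.5 = 38745.0

38745.0 km/s


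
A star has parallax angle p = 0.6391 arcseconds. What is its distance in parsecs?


d = 1/p = 1/0.6391 = 1.5647

1.5647 pc


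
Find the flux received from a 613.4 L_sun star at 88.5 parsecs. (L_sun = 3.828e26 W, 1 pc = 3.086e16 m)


F = L / (4*pi*d^2) = 2.348e+29 / (4*pi*(2.731e+18)^2) = 2.505e-09

2.505e-09 W/m^2


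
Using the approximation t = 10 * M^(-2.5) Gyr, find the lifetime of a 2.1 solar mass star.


t = 10 * M^(-2.5) = 10 * 2.1^(-2.5) = 1.5648

1.5648 Gyr


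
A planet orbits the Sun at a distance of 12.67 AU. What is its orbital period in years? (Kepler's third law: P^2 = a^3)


P = a^(3/2) = 12.67^1.5 = 45.0988

45.0988 years


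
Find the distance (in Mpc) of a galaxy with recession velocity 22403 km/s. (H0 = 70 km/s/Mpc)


d = v / H0 = 22403 / 70 = 320.0429

320.0429 Mpc


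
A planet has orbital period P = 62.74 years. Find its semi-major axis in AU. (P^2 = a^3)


a = P^(2/3) = 62.74^(2/3) = 15.7893

15.7893 AU


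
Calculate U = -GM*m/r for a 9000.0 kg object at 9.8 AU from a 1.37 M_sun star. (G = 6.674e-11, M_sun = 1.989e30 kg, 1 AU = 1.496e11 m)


M = 1.37 * 1.989e30 kg = 2.72493e+30 kg; r = 9.8 AU * 1.496e11 m/AU = 1.46608e+12 m. U = -GM*m/r = -(6.674e-11 * 2.72493e+30 * 9000.0) / 1.46608e+12 = -1.116e+12

-1.116e+12 J


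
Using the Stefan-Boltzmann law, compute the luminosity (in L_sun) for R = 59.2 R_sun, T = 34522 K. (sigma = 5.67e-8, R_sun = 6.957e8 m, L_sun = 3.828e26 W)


R = 59.2 * 6.957e8 m = 4.118544e+10 m. L = 4*pi*R^2*sigma*T^4 = 4*pi*(4.118544e+10)^2 * 5.67e-8 * 34522^4 = 1.716580347e+33 W. L/L_sun = 1.716580347e+33 / 3.828e26 = 4.484e+06

4.484e+06 L_sun


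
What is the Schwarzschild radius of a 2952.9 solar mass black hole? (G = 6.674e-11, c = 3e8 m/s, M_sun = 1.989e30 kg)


M = 2952.9 * 1.989e30 kg = 5.8733181e+33 kg. rs = 2GM/c^2 = 2 * 6.674e-11 * 5.8733181e+33 / (3e8)^2 = 8.711e+06

8.711e+06 m


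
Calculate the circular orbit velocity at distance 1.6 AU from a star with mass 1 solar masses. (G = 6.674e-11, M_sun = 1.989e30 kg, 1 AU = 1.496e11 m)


v = sqrt(GM/r) = sqrt(6.674e-11 * 1.989e+30 / 2.394e+11) = 23549.6634

23549.6634 m/s


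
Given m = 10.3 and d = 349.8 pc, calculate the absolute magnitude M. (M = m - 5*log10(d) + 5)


M = m - 5*log10(d) + 5 = 10.3 - 5*log10(349.8) + 5 = 2.5809

2.5809


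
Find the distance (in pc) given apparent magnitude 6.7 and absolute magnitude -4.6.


d = 10^((m - M + 5)/5) = 10^((6.7 - -4.6 + 5)/5) = 1819.7009

1819.7009 pc


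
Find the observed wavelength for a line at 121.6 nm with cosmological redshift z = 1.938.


lam_obs = lam_emit * (1 + z) = 121.6 * (1 + 1.938) = 357.2608

357.2608 nm


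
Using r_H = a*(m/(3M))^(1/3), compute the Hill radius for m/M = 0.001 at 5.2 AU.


r_H = a * (m/3M)^(1/3) = 5.2 * (0.001/3)^(1/3) = 0.3605

0.3605 AU


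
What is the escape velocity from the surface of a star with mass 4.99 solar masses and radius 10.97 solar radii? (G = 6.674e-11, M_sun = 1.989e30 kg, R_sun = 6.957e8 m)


M = 4.99 * 1.989e30 kg = 9.92511e+30 kg; R = 10.97 * 6.957e8 m = 7.631829e+09 m. v_esc = sqrt(2GM/R) = sqrt(2 * 6.674e-11 * 9.92511e+30 / 7.631829e+09) = 416640.4656

416640.4656 m/s


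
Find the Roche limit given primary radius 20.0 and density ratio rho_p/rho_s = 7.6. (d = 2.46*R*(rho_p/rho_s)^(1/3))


d_Roche = 2.46 * 20.0 * 7.6^(1/3) = 96.7319

96.7319


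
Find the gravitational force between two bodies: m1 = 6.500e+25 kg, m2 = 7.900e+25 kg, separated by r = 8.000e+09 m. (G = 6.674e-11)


F = G*m1*m2/r^2 = 6.674e-11 * 6.500e+25 * 7.900e+25 / (8.000e+09)^2 = 6.674e-11 * 5.135e+51 / 6.400e+19 = 5.355e+21

5.355e+21 N


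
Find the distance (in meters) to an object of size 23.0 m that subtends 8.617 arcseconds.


D = size / theta_rad, theta_rad = 8.617 * pi/(180*3600) = 4.178e-05, D = 550550.1385

550550.1385 m


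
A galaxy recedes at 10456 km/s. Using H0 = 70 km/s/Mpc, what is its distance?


d = v / H0 = 10456 / 70 = 149.3714

149.3714 Mpc


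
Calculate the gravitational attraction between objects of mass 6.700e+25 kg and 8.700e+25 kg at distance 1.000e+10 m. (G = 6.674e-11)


F = G*m1*m2/r^2 = 6.674e-11 * 6.700e+25 * 8.700e+25 / (1.000e+10)^2 = 6.674e-11 * 5.829e+51 / 1.000e+20 = 3.890e+21

3.890e+21 N


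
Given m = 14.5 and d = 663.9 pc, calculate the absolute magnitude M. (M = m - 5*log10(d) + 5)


M = m - 5*log10(d) + 5 = 14.5 - 5*log10(663.9) + 5 = 5.3895

5.3895


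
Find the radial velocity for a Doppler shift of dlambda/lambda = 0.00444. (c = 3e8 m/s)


v = (dlambda/lambda) * c = 0.00444 * 3e8 = 1.332e+06

1.332e+06 m/s


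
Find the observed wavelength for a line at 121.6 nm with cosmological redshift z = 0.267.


lam_obs = lam_emit * (1 + z) = 121.6 * (1 + 0.267) = 154.0672

154.0672 nm


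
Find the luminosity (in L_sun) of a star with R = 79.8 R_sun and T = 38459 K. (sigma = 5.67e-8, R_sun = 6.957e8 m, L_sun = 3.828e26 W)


R = 79.8 * 6.957e8 m = 5.551686e+10 m. L = 4*pi*R^2*sigma*T^4 = 4*pi*(5.551686e+10)^2 * 5.67e-8 * 38459^4 = 4.80435027e+33 W. L/L_sun = 4.80435027e+33 / 3.828e26 = 1.255e+07

1.255e+07 L_sun


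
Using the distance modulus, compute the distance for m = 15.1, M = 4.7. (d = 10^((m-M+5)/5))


d = 10^((m - M + 5)/5) = 10^((15.1 - 4.7 + 5)/5) = 1202.2644

1202.2644 pc


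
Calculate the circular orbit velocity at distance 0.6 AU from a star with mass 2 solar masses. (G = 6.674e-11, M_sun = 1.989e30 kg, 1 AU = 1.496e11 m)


v = sqrt(GM/r) = sqrt(6.674e-11 * 3.978e+30 / 8.976e+10) = 54385.6181

54385.6181 m/s


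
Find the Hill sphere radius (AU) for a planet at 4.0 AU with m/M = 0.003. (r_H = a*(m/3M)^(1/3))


r_H = a * (m/3M)^(1/3) = 4.0 * (0.003/3)^(1/3) = 0.4

0.4 AU


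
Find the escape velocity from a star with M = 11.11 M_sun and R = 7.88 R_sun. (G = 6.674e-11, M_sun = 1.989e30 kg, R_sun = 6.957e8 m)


M = 11.11 * 1.989e30 kg = 2.209779e+31 kg; R = 7.88 * 6.957e8 m = 5.482116e+09 m. v_esc = sqrt(2GM/R) = sqrt(2 * 6.674e-11 * 2.209779e+31 / 5.482116e+09) = 733514.0039

733514.0039 m/s


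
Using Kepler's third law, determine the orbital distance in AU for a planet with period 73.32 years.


a = P^(2/3) = 73.32^(2/3) = 17.5179

17.5179 AU


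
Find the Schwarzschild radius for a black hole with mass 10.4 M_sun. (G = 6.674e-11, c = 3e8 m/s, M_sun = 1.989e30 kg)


M = 10.4 * 1.989e30 kg = 2.06856e+31 kg. rs = 2GM/c^2 = 2 * 6.674e-11 * 2.06856e+31 / (3e8)^2 = 30679.0432

30679.0432 m


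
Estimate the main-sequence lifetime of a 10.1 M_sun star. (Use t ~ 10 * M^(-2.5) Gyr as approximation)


t = 10 * M^(-2.5) = 10 * 10.1^(-2.5) = 0.0308

0.0308 Gyr


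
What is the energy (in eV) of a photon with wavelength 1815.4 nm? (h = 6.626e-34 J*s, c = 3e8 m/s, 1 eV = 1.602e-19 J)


E = hc/lambda = 6.626e-34 * 3e8 / 1.815e-06 = 1.095e-19 J = 0.6835 eV

0.6835 eV


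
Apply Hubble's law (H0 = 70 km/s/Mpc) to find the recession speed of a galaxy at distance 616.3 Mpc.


v = H0 * d = 70 * 616.3 = 43141.0

43141.0 km/s


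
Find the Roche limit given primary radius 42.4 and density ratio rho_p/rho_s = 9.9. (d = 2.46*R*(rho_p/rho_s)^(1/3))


d_Roche = 2.46 * 42.4 * 9.9^(1/3) = 223.9646

223.9646


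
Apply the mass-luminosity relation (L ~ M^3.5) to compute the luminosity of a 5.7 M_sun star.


L/L_sun = (M/M_sun)^3.5 = 5.7^3.5 = 442.1422

442.1422 L_sun


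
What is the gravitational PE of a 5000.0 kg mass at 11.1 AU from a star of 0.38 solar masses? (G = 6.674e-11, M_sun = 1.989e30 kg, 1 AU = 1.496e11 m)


M = 0.38 * 1.989e30 kg = 7.5582e+29 kg; r = 11.1 AU * 1.496e11 m/AU = 1.66056e+12 m. U = -GM*m/r = -(6.674e-11 * 7.5582e+29 * 5000.0) / 1.66056e+12 = -1.519e+11

-1.519e+11 J


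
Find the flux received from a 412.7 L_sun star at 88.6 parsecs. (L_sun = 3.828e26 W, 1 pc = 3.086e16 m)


F = L / (4*pi*d^2) = 1.580e+29 / (4*pi*(2.734e+18)^2) = 1.682e-09

1.682e-09 W/m^2


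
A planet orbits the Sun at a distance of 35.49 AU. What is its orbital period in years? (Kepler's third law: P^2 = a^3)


P = a^(3/2) = 35.49^1.5 = 211.4263

211.4263 years


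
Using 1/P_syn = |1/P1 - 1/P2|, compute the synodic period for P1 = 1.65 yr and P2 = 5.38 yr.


1/P_syn = |1/P1 - 1/P2| = |1/1.65 - 1/5.38| => P_syn = 2.3799

2.3799 years


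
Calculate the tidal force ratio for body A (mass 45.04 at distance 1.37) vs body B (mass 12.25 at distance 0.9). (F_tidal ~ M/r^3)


Ratio = (M1/r1^3) / (M2/r2^3) = (45.04/1.37^3) / (12.25/0.9^3) = 1.0424

1.0424


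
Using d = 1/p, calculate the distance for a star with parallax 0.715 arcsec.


d = 1/p = 1/0.715 = 1.3986

1.3986 pc


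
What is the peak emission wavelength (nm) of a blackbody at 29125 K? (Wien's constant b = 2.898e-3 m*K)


lam_max = b / T = 2.898e-3 / 29125 = 9.950e-08 m = 99.5021 nm

99.5021 nm


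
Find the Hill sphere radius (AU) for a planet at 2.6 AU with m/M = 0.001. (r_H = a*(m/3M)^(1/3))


r_H = a * (m/3M)^(1/3) = 2.6 * (0.001/3)^(1/3) = 0.1803

0.1803 AU


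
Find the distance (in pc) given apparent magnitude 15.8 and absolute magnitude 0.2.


d = 10^((m - M + 5)/5) = 10^((15.8 - 0.2 + 5)/5) = 13182.5674

13182.5674 pc


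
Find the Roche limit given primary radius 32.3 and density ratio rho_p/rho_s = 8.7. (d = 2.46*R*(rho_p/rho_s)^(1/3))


d_Roche = 2.46 * 32.3 * 8.7^(1/3) = 163.4221

163.4221


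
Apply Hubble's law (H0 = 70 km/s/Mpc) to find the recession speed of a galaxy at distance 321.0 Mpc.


v = H0 * d = 70 * 321.0 = 22470.0

22470.0 km/s


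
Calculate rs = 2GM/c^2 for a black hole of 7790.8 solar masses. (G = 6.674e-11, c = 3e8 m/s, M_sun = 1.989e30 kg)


M = 7790.8 * 1.989e30 kg = 1.54959012e+34 kg. rs = 2GM/c^2 = 2 * 6.674e-11 * 1.54959012e+34 / (3e8)^2 = 2.298e+07

2.298e+07 m


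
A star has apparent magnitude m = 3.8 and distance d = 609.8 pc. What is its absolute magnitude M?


M = m - 5*log10(d) + 5 = 3.8 - 5*log10(609.8) + 5 = -5.1259

-5.1259


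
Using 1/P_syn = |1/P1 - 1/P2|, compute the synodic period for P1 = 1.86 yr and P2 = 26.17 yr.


1/P_syn = |1/P1 - 1/P2| = |1/1.86 - 1/26.17| => P_syn = 2.0023

2.0023 years


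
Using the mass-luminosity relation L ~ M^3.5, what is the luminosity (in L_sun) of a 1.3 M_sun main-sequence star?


L/L_sun = (M/M_sun)^3.5 = 1.3^3.5 = 2.505

2.505 L_sun


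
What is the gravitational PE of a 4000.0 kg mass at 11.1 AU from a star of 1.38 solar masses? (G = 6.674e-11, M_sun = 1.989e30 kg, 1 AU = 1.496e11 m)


M = 1.38 * 1.989e30 kg = 2.74482e+30 kg; r = 11.1 AU * 1.496e11 m/AU = 1.66056e+12 m. U = -GM*m/r = -(6.674e-11 * 2.74482e+30 * 4000.0) / 1.66056e+12 = -4.413e+11

-4.413e+11 J


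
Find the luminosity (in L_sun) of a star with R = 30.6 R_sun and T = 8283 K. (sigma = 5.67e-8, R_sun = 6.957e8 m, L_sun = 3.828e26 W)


R = 30.6 * 6.957e8 m = 2.128842e+10 m. L = 4*pi*R^2*sigma*T^4 = 4*pi*(2.128842e+10)^2 * 5.67e-8 * 8283^4 = 1.519953942e+30 W. L/L_sun = 1.519953942e+30 / 3.828e26 = 3970.6216

3970.6216 L_sun


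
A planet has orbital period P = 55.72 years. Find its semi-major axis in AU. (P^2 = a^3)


a = P^(2/3) = 55.72^(2/3) = 14.5884

14.5884 AU


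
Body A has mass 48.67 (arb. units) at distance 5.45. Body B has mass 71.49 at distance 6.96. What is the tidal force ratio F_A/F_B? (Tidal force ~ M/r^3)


Ratio = (M1/r1^3) / (M2/r2^3) = (48.67/5.45^3) / (71.49/6.96^3) = 1.4179

1.4179


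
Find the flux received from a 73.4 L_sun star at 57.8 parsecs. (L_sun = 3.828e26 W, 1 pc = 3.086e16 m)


F = L / (4*pi*d^2) = 2.810e+28 / (4*pi*(1.784e+18)^2) = 7.028e-10

7.028e-10 W/m^2


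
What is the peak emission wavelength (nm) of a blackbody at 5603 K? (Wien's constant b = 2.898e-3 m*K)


lam_max = b / T = 2.898e-3 / 5603 = 5.172e-07 m = 517.2229 nm

517.2229 nm


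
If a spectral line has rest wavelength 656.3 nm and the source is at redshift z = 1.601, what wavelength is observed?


lam_obs = lam_emit * (1 + z) = 656.3 * (1 + 1.601) = 1707.0363

1707.0363 nm


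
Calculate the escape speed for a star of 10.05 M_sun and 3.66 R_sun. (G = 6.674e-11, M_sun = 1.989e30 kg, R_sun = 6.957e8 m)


M = 10.05 * 1.989e30 kg = 1.998945e+31 kg; R = 3.66 * 6.957e8 m = 2.546262e+09 m. v_esc = sqrt(2GM/R) = sqrt(2 * 6.674e-11 * 1.998945e+31 / 2.546262e+09) = 1.024e+06

1.024e+06 m/s


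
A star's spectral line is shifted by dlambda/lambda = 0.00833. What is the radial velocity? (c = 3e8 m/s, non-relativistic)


v = (dlambda/lambda) * c = 0.00833 * 3e8 = 2.499e+06

2.499e+06 m/s


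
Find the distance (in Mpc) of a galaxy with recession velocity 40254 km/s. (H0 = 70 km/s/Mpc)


d = v / H0 = 40254 / 70 = 575.0571

575.0571 Mpc


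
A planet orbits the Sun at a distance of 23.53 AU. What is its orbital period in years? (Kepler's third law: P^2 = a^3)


P = a^(3/2) = 23.53^1.5 = 114.1387

114.1387 years


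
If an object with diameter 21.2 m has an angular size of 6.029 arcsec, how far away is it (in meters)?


D = size / theta_rad, theta_rad = 6.029 * pi/(180*3600) = 2.923e-05, D = 725296.7146

725296.7146 m


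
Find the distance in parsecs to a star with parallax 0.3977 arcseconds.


d = 1/p = 1/0.3977 = 2.5145

2.5145 pc


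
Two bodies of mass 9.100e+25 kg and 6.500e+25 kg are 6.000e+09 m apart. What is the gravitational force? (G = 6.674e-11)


F = G*m1*m2/r^2 = 6.674e-11 * 9.100e+25 * 6.500e+25 / (6.000e+09)^2 = 6.674e-11 * 5.915e+51 / 3.600e+19 = 1.097e+22

1.097e+22 N


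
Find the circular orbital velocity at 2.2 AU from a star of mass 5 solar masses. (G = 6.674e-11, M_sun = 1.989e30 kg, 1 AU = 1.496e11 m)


v = sqrt(GM/r) = sqrt(6.674e-11 * 9.945e+30 / 3.291e+11) = 44907.4461

44907.4461 m/s


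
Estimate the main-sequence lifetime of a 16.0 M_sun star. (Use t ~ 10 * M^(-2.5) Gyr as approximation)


t = 10 * M^(-2.5) = 10 * 16.0^(-2.5) = 0.0098

0.0098 Gyr


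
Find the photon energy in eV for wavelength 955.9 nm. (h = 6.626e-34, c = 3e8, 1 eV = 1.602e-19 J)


E = hc/lambda = 6.626e-34 * 3e8 / 9.559e-07 = 2.080e-19 J = 1.2981 eV

1.2981 eV


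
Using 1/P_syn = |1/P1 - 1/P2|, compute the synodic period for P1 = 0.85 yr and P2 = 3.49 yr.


1/P_syn = |1/P1 - 1/P2| = |1/0.85 - 1/3.49| => P_syn = 1.1237

1.1237 years


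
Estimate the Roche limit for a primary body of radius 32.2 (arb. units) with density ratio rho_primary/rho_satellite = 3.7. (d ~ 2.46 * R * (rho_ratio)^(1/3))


d_Roche = 2.46 * 32.2 * 3.7^(1/3) = 122.5156

122.5156


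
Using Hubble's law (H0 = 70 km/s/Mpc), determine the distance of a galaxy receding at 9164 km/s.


d = v / H0 = 9164 / 70 = 130.9143

130.9143 Mpc


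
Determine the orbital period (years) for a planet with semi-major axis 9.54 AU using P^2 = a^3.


P = a^(3/2) = 9.54^1.5 = 29.4661

29.4661 years


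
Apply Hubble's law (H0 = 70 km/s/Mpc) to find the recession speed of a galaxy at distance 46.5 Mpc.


v = H0 * d = 70 * 46.5 = 3255.0

3255.0 km/s


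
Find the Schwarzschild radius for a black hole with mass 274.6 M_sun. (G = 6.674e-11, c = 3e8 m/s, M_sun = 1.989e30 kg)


M = 274.6 * 1.989e30 kg = 5.461794e+32 kg. rs = 2GM/c^2 = 2 * 6.674e-11 * 5.461794e+32 / (3e8)^2 = 810044.7368

810044.7368 m


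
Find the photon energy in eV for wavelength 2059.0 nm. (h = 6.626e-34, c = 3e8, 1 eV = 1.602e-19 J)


E = hc/lambda = 6.626e-34 * 3e8 / 2.059e-06 = 9.654e-20 J = 0.6026 eV

0.6026 eV


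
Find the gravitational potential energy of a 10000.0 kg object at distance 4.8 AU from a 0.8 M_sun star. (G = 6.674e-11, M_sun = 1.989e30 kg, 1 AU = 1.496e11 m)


M = 0.8 * 1.989e30 kg = 1.5912e+30 kg; r = 4.8 AU * 1.496e11 m/AU = 7.1808e+11 m. U = -GM*m/r = -(6.674e-11 * 1.5912e+30 * 10000.0) / 7.1808e+11 = -1.479e+12

-1.479e+12 J


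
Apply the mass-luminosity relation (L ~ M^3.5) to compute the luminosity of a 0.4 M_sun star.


L/L_sun = (M/M_sun)^3.5 = 0.4^3.5 = 0.0405

0.0405 L_sun


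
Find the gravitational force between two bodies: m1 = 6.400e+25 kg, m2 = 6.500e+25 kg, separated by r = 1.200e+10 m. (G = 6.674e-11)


F = G*m1*m2/r^2 = 6.674e-11 * 6.400e+25 * 6.500e+25 / (1.200e+10)^2 = 6.674e-11 * 4.160e+51 / 1.440e+20 = 1.928e+21

1.928e+21 N


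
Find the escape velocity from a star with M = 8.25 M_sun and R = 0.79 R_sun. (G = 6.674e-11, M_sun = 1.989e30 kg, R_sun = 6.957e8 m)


M = 8.25 * 1.989e30 kg = 1.640925e+31 kg; R = 0.79 * 6.957e8 m = 5.49603e+08 m. v_esc = sqrt(2GM/R) = sqrt(2 * 6.674e-11 * 1.640925e+31 / 5.49603e+08) = 1.996e+06

1.996e+06 m/s


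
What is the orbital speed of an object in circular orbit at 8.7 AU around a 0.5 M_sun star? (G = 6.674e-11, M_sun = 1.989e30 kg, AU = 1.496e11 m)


v = sqrt(GM/r) = sqrt(6.674e-11 * 9.945e+29 / 1.302e+12) = 7141.1815

7141.1815 m/s


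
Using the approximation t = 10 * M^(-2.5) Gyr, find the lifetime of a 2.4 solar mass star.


t = 10 * M^(-2.5) = 10 * 2.4^(-2.5) = 1.1207

1.1207 Gyr


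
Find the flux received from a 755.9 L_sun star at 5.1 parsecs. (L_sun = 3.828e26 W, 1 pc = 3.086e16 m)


F = L / (4*pi*d^2) = 2.894e+29 / (4*pi*(1.574e+17)^2) = 9.296e-07

9.296e-07 W/m^2


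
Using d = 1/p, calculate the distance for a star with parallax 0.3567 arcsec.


d = 1/p = 1/0.3567 = 2.8035

2.8035 pc


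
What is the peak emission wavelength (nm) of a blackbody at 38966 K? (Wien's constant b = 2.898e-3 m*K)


lam_max = b / T = 2.898e-3 / 38966 = 7.437e-08 m = 74.3725 nm

74.3725 nm


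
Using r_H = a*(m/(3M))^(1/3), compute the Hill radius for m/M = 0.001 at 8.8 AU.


r_H = a * (m/3M)^(1/3) = 8.8 * (0.001/3)^(1/3) = 0.6102

0.6102 AU


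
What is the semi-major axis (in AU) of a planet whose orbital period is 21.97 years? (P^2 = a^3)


a = P^(2/3) = 21.97^(2/3) = 7.8443

7.8443 AU


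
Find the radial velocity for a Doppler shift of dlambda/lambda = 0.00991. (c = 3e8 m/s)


v = (dlambda/lambda) * c = 0.00991 * 3e8 = 2.973e+06

2.973e+06 m/s


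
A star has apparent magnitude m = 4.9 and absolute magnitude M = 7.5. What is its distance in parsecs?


d = 10^((m - M + 5)/5) = 10^((4.9 - 7.5 + 5)/5) = 3.02

3.02 pc


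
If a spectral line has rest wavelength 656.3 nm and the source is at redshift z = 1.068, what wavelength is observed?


lam_obs = lam_emit * (1 + z) = 656.3 * (1 + 1.068) = 1357.2284

1357.2284 nm


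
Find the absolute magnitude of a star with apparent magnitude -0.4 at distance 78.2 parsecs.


M = m - 5*log10(d) + 5 = -0.4 - 5*log10(78.2) + 5 = -4.866

-4.866


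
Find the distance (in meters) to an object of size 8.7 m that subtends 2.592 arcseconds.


D = size / theta_rad, theta_rad = 2.592 * pi/(180*3600) = 1.257e-05, D = 692324.0024

692324.0024 m


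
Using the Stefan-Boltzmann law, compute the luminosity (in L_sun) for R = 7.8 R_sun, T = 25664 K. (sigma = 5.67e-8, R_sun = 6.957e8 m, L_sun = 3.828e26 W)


R = 7.8 * 6.957e8 m = 5.42646e+09 m. L = 4*pi*R^2*sigma*T^4 = 4*pi*(5.42646e+09)^2 * 5.67e-8 * 25664^4 = 9.101721057e+30 W. L/L_sun = 9.101721057e+30 / 3.828e26 = 23776.7008

23776.7008 L_sun


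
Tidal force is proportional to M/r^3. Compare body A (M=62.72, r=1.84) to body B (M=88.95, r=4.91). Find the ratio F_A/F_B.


Ratio = (M1/r1^3) / (M2/r2^3) = (62.72/1.84^3) / (88.95/4.91^3) = 13.3983

13.3983


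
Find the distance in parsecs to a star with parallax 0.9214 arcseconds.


d = 1/p = 1/0.9214 = 1.0853

1.0853 pc


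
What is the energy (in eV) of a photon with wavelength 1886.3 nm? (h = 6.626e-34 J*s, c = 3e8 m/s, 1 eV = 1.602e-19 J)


E = hc/lambda = 6.626e-34 * 3e8 / 1.886e-06 = 1.054e-19 J = 0.6578 eV

0.6578 eV


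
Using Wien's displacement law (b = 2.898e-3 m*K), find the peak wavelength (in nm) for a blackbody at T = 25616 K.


lam_max = b / T = 2.898e-3 / 25616 = 1.131e-07 m = 113.1324 nm

113.1324 nm


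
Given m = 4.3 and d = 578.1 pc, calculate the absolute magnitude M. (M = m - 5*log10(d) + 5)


M = m - 5*log10(d) + 5 = 4.3 - 5*log10(578.1) + 5 = -4.51

-4.51


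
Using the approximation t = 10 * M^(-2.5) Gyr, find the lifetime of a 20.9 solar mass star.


t = 10 * M^(-2.5) = 10 * 20.9^(-2.5) = 0.005

0.005 Gyr


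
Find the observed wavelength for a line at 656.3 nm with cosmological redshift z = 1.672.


lam_obs = lam_emit * (1 + z) = 656.3 * (1 + 1.672) = 1753.6336

1753.6336 nm


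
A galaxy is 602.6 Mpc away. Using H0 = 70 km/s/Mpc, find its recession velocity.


v = H0 * d = 70 * 602.6 = 42182.0

42182.0 km/s


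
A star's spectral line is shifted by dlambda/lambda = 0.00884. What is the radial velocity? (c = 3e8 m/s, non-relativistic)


v = (dlambda/lambda) * c = 0.00884 * 3e8 = 2.652e+06

2.652e+06 m/s


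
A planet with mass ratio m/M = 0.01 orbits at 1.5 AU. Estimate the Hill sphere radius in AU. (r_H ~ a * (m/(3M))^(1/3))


r_H = a * (m/3M)^(1/3) = 1.5 * (0.01/3)^(1/3) = 0.2241

0.2241 AU


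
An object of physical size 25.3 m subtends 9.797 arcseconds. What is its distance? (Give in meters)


D = size / theta_rad, theta_rad = 9.797 * pi/(180*3600) = 4.750e-05, D = 532663.0191

532663.0191 m


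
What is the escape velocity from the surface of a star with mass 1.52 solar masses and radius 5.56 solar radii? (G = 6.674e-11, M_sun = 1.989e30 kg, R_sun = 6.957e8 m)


M = 1.52 * 1.989e30 kg = 3.02328e+30 kg; R = 5.56 * 6.957e8 m = 3.868092e+09 m. v_esc = sqrt(2GM/R) = sqrt(2 * 6.674e-11 * 3.02328e+30 / 3.868092e+09) = 322997.2963

322997.2963 m/s


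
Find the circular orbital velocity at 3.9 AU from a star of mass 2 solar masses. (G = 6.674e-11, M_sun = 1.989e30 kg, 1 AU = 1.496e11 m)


v = sqrt(GM/r) = sqrt(6.674e-11 * 3.978e+30 / 5.834e+11) = 21331.7945

21331.7945 m/s


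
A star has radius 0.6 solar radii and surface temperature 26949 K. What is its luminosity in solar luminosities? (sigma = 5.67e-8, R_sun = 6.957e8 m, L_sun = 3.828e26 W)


R = 0.6 * 6.957e8 m = 4.1742e+08 m. L = 4*pi*R^2*sigma*T^4 = 4*pi*(4.1742e+08)^2 * 5.67e-8 * 26949^4 = 6.548020765e+28 W. L/L_sun = 6.548020765e+28 / 3.828e26 = 171.0559

171.0559 L_sun


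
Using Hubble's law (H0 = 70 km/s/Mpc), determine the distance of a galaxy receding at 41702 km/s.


d = v / H0 = 41702 / 70 = 595.7429

595.7429 Mpc


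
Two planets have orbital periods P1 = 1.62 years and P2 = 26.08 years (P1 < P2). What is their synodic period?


1/P_syn = |1/P1 - 1/P2| = |1/1.62 - 1/26.08| => P_syn = 1.7273

1.7273 years


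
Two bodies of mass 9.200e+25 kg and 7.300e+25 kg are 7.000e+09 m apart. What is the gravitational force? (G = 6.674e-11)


F = G*m1*m2/r^2 = 6.674e-11 * 9.200e+25 * 7.300e+25 / (7.000e+09)^2 = 6.674e-11 * 6.716e+51 / 4.900e+19 = 9.147e+21

9.147e+21 N


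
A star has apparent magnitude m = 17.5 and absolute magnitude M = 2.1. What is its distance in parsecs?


d = 10^((m - M + 5)/5) = 10^((17.5 - 2.1 + 5)/5) = 12022.6443

12022.6443 pc


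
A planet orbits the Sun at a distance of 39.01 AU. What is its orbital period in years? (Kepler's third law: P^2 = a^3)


P = a^(3/2) = 39.01^1.5 = 243.6486

243.6486 years


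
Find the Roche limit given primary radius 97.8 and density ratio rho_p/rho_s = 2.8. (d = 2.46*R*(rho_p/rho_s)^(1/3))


d_Roche = 2.46 * 97.8 * 2.8^(1/3) = 339.0991

339.0991


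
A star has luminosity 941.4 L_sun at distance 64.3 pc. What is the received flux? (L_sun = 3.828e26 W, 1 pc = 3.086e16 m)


F = L / (4*pi*d^2) = 3.604e+29 / (4*pi*(1.984e+18)^2) = 7.283e-09

7.283e-09 W/m^2


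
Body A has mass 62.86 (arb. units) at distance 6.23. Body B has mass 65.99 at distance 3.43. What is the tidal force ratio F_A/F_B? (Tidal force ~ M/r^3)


Ratio = (M1/r1^3) / (M2/r2^3) = (62.86/6.23^3) / (65.99/3.43^3) = 0.159

0.159


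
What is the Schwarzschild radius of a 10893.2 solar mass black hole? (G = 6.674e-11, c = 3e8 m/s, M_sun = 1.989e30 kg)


M = 10893.2 * 1.989e30 kg = 2.16665748e+34 kg. rs = 2GM/c^2 = 2 * 6.674e-11 * 2.16665748e+34 / (3e8)^2 = 3.213e+07

3.213e+07 m


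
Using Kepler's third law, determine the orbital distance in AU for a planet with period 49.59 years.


a = P^(2/3) = 49.59^(2/3) = 13.4978

13.4978 AU


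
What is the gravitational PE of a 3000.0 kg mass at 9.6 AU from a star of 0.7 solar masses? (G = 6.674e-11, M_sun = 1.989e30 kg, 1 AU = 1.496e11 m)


M = 0.7 * 1.989e30 kg = 1.3923e+30 kg; r = 9.6 AU * 1.496e11 m/AU = 1.43616e+12 m. U = -GM*m/r = -(6.674e-11 * 1.3923e+30 * 3000.0) / 1.43616e+12 = -1.941e+11

-1.941e+11 J


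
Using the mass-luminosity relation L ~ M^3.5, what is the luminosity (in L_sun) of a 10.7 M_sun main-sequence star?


L/L_sun = (M/M_sun)^3.5 = 10.7^3.5 = 4007.2203

4007.2203 L_sun


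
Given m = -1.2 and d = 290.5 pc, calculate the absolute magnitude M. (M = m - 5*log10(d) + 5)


M = m - 5*log10(d) + 5 = -1.2 - 5*log10(290.5) + 5 = -8.5157

-8.5157


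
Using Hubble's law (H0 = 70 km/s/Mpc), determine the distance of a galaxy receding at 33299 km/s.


d = v / H0 = 33299 / 70 = 475.7

475.7 Mpc


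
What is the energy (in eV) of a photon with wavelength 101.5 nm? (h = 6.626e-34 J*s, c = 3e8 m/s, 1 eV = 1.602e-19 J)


E = hc/lambda = 6.626e-34 * 3e8 / 1.015e-07 = 1.958e-18 J = 12.2249 eV

12.2249 eV


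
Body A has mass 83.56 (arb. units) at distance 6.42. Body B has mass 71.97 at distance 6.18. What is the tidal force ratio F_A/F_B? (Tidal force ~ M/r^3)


Ratio = (M1/r1^3) / (M2/r2^3) = (83.56/6.42^3) / (71.97/6.18^3) = 1.0356

1.0356


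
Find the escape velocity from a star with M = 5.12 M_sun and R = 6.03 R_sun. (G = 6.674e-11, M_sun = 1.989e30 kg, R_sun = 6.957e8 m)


M = 5.12 * 1.989e30 kg = 1.018368e+31 kg; R = 6.03 * 6.957e8 m = 4.195071e+09 m. v_esc = sqrt(2GM/R) = sqrt(2 * 6.674e-11 * 1.018368e+31 / 4.195071e+09) = 569233.975

569233.975 m/s


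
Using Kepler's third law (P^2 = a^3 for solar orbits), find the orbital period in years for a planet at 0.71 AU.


P = a^(3/2) = 0.71^1.5 = 0.5983

0.5983 years


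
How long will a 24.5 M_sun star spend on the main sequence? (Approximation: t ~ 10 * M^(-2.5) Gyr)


t = 10 * M^(-2.5) = 10 * 24.5^(-2.5) = 0.0034

0.0034 Gyr


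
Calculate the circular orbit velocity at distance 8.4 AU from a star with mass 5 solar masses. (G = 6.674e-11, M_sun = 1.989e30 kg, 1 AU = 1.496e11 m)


v = sqrt(GM/r) = sqrt(6.674e-11 * 9.945e+30 / 1.257e+12) = 22982.1183

22982.1183 m/s
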